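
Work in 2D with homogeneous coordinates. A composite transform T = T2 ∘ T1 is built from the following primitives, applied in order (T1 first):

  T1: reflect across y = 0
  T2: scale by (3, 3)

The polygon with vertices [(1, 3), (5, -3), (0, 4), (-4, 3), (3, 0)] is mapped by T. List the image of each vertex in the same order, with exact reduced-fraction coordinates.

image vertices: (3, -9), (15, 9), (0, -12), (-12, -9), (9, 0)

T1 reflect across y = 0: (1, 3) → (1, -3); (5, -3) → (5, 3); (0, 4) → (0, -4); (-4, 3) → (-4, -3); (3, 0) → (3, 0)
T2 scale by (3, 3): (1, -3) → (3, -9); (5, 3) → (15, 9); (0, -4) → (0, -12); (-4, -3) → (-12, -9); (3, 0) → (9, 0)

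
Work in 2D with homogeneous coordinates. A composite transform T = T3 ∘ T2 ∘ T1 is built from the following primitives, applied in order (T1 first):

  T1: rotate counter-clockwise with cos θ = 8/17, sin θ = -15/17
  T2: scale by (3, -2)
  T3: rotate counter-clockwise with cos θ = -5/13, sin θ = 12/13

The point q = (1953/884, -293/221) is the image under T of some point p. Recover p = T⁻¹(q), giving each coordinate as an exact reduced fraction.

p = (-1, -1/4)

T1 = [8/17 15/17 0; -15/17 8/17 0; 0 0 1]
T2·T1 = [24/17 45/17 0; 30/17 -16/17 0; 0 0 1]
T3·…·T1 = [-480/221 -33/221 0; 138/221 620/221 0; 0 0 1]
det M = -6; M⁻¹ = [-310/663 -11/442 0; 23/221 80/221 0; 0 0 1]
M⁻¹ · (1953/884, -293/221)ᵀ = (-1, -1/4)ᵀ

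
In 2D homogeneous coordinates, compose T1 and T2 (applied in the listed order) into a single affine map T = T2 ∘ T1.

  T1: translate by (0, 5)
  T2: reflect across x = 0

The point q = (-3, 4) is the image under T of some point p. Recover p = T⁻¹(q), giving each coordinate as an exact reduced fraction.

p = (3, -1)

T1 = [1 0 0; 0 1 5; 0 0 1]
T2·T1 = [-1 0 0; 0 1 5; 0 0 1]
det M = -1; M⁻¹ = [-1 0 0; 0 1 -5; 0 0 1]
M⁻¹ · (-3, 4)ᵀ = (3, -1)ᵀ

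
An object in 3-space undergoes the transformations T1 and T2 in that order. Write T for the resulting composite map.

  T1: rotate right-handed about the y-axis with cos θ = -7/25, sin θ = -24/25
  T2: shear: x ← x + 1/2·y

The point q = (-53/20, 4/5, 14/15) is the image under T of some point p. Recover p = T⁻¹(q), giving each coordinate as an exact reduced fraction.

T1 = [-7/25 0 -24/25 0; 0 1 0 0; 24/25 0 -7/25 0; 0 0 0 1]
T2·T1 = [-7/25 1/2 -24/25 0; 0 1 0 0; 24/25 0 -7/25 0; 0 0 0 1]
det M = 1; M⁻¹ = [-7/25 7/50 24/25 0; 0 1 0 0; -24/25 12/25 -7/25 0; 0 0 0 1]
M⁻¹ · (-53/20, 4/5, 14/15)ᵀ = (7/4, 4/5, 8/3)ᵀ

p = (7/4, 4/5, 8/3)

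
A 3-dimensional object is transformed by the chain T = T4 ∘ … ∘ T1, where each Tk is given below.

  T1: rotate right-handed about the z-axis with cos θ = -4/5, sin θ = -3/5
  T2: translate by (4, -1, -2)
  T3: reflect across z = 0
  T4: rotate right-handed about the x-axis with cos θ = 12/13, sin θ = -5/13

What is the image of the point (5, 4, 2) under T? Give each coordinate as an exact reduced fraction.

T1 rotate right-handed about the z-axis with cos θ = -4/5, sin θ = -3/5: (5, 4, 2) → (-8/5, -31/5, 2)
T2 translate by (4, -1, -2): (-8/5, -31/5, 2) → (12/5, -36/5, 0)
T3 reflect across z = 0: (12/5, -36/5, 0) → (12/5, -36/5, 0)
T4 rotate right-handed about the x-axis with cos θ = 12/13, sin θ = -5/13: (12/5, -36/5, 0) → (12/5, -432/65, 36/13)

T(p) = (12/5, -432/65, 36/13)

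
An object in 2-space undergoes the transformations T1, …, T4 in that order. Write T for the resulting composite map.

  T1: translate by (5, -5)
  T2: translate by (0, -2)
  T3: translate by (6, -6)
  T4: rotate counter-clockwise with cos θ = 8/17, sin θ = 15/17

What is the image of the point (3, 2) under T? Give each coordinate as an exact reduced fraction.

T(p) = (277/17, 122/17)

T1 translate by (5, -5): (3, 2) → (8, -3)
T2 translate by (0, -2): (8, -3) → (8, -5)
T3 translate by (6, -6): (8, -5) → (14, -11)
T4 rotate counter-clockwise with cos θ = 8/17, sin θ = 15/17: (14, -11) → (277/17, 122/17)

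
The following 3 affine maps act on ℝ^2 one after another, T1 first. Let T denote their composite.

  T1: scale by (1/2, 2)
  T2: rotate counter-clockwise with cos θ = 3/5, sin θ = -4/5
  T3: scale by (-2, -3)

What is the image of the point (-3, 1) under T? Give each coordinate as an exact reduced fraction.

T1 scale by (1/2, 2): (-3, 1) → (-3/2, 2)
T2 rotate counter-clockwise with cos θ = 3/5, sin θ = -4/5: (-3/2, 2) → (7/10, 12/5)
T3 scale by (-2, -3): (7/10, 12/5) → (-7/5, -36/5)

T(p) = (-7/5, -36/5)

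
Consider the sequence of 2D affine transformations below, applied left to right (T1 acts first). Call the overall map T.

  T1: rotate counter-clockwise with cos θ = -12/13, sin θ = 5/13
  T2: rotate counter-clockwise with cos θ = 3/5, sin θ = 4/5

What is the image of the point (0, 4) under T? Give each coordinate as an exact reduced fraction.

T1 rotate counter-clockwise with cos θ = -12/13, sin θ = 5/13: (0, 4) → (-20/13, -48/13)
T2 rotate counter-clockwise with cos θ = 3/5, sin θ = 4/5: (-20/13, -48/13) → (132/65, -224/65)

T(p) = (132/65, -224/65)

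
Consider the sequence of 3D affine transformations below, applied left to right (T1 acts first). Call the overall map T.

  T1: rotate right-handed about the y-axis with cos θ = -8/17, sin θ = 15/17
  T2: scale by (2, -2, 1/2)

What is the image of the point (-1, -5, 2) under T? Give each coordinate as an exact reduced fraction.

T1 rotate right-handed about the y-axis with cos θ = -8/17, sin θ = 15/17: (-1, -5, 2) → (38/17, -5, -1/17)
T2 scale by (2, -2, 1/2): (38/17, -5, -1/17) → (76/17, 10, -1/34)

T(p) = (76/17, 10, -1/34)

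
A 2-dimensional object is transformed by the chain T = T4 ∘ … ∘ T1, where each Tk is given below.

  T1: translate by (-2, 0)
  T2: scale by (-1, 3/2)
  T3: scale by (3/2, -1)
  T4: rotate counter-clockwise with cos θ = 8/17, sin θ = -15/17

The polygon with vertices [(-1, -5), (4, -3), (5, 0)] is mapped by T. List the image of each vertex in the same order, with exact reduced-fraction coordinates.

image vertices: (297/34, -15/34), (87/34, 81/17), (-36/17, 135/34)

T1 translate by (-2, 0): (-1, -5) → (-3, -5); (4, -3) → (2, -3); (5, 0) → (3, 0)
T2 scale by (-1, 3/2): (-3, -5) → (3, -15/2); (2, -3) → (-2, -9/2); (3, 0) → (-3, 0)
T3 scale by (3/2, -1): (3, -15/2) → (9/2, 15/2); (-2, -9/2) → (-3, 9/2); (-3, 0) → (-9/2, 0)
T4 rotate counter-clockwise with cos θ = 8/17, sin θ = -15/17: (9/2, 15/2) → (297/34, -15/34); (-3, 9/2) → (87/34, 81/17); (-9/2, 0) → (-36/17, 135/34)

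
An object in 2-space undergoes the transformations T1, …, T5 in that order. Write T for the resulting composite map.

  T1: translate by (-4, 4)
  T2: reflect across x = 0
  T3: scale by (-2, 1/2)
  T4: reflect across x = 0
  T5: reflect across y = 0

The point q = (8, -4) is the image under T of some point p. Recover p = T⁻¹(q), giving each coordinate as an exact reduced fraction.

p = (0, 4)

T1 = [1 0 -4; 0 1 4; 0 0 1]
T2·T1 = [-1 0 4; 0 1 4; 0 0 1]
T3·…·T1 = [2 0 -8; 0 1/2 2; 0 0 1]
T4·…·T1 = [-2 0 8; 0 1/2 2; 0 0 1]
T5·…·T1 = [-2 0 8; 0 -1/2 -2; 0 0 1]
det M = 1; M⁻¹ = [-1/2 0 4; 0 -2 -4; 0 0 1]
M⁻¹ · (8, -4)ᵀ = (0, 4)ᵀ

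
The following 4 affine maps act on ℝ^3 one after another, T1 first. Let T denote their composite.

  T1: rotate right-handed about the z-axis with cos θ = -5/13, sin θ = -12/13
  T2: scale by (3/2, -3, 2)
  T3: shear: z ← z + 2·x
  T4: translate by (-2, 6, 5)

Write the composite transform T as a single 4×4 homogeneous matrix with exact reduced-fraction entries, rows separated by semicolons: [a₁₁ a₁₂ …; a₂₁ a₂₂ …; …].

T = [-15/26 18/13 0 -2; 36/13 15/13 0 6; -15/13 36/13 2 5; 0 0 0 1]

T1 = [-5/13 12/13 0 0; -12/13 -5/13 0 0; 0 0 1 0; 0 0 0 1]
T2·T1 = [-15/26 18/13 0 0; 36/13 15/13 0 0; 0 0 2 0; 0 0 0 1]
T3·…·T1 = [-15/26 18/13 0 0; 36/13 15/13 0 0; -15/13 36/13 2 0; 0 0 0 1]
T4·…·T1 = [-15/26 18/13 0 -2; 36/13 15/13 0 6; -15/13 36/13 2 5; 0 0 0 1]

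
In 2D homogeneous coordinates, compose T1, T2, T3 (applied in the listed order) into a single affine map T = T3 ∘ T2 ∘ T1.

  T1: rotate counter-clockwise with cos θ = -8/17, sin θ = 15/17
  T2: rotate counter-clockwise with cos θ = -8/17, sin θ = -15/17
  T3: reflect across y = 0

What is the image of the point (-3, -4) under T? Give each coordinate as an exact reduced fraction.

T1 rotate counter-clockwise with cos θ = -8/17, sin θ = 15/17: (-3, -4) → (84/17, -13/17)
T2 rotate counter-clockwise with cos θ = -8/17, sin θ = -15/17: (84/17, -13/17) → (-3, -4)
T3 reflect across y = 0: (-3, -4) → (-3, 4)

T(p) = (-3, 4)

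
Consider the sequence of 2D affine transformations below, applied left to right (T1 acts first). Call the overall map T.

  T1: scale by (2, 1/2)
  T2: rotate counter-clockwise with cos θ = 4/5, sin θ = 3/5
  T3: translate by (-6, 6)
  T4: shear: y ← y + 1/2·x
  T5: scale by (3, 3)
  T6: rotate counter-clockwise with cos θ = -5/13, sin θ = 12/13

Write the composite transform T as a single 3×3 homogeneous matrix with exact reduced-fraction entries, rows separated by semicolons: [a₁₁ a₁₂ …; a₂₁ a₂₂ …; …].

T1 = [2 0 0; 0 1/2 0; 0 0 1]
T2·T1 = [8/5 -3/10 0; 6/5 2/5 0; 0 0 1]
T3·…·T1 = [8/5 -3/10 -6; 6/5 2/5 6; 0 0 1]
T4·…·T1 = [8/5 -3/10 -6; 2 1/4 3; 0 0 1]
T5·…·T1 = [24/5 -9/10 -18; 6 3/4 9; 0 0 1]
T6·…·T1 = [-96/13 -9/26 -18/13; 138/65 -291/260 -261/13; 0 0 1]

T = [-96/13 -9/26 -18/13; 138/65 -291/260 -261/13; 0 0 1]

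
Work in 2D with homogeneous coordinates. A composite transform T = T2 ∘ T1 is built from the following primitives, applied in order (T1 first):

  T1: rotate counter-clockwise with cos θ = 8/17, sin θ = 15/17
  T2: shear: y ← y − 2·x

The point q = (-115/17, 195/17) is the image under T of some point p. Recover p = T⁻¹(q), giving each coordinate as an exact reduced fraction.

p = (-5, 5)

T1 = [8/17 -15/17 0; 15/17 8/17 0; 0 0 1]
T2·T1 = [8/17 -15/17 0; -1/17 38/17 0; 0 0 1]
det M = 1; M⁻¹ = [38/17 15/17 0; 1/17 8/17 0; 0 0 1]
M⁻¹ · (-115/17, 195/17)ᵀ = (-5, 5)ᵀ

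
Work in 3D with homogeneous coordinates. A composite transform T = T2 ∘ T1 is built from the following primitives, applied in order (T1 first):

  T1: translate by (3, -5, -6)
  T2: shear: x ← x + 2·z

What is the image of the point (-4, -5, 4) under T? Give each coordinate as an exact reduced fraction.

T(p) = (-5, -10, -2)

T1 translate by (3, -5, -6): (-4, -5, 4) → (-1, -10, -2)
T2 shear: x ← x + 2·z: (-1, -10, -2) → (-5, -10, -2)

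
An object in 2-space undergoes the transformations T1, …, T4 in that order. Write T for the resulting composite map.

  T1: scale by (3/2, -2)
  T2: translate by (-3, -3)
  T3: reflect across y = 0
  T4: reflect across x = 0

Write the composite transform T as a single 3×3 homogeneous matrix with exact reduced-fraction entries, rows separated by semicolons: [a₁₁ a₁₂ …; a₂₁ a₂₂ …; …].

T = [-3/2 0 3; 0 2 3; 0 0 1]

T1 = [3/2 0 0; 0 -2 0; 0 0 1]
T2·T1 = [3/2 0 -3; 0 -2 -3; 0 0 1]
T3·…·T1 = [3/2 0 -3; 0 2 3; 0 0 1]
T4·…·T1 = [-3/2 0 3; 0 2 3; 0 0 1]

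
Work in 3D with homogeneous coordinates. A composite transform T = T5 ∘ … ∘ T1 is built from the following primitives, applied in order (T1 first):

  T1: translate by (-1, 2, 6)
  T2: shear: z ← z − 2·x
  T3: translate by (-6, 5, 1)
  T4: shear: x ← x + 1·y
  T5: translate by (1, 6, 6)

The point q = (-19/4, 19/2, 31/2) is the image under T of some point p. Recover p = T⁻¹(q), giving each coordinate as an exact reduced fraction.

p = (-9/4, -7/2, -4)

T1 = [1 0 0 -1; 0 1 0 2; 0 0 1 6; 0 0 0 1]
T2·T1 = [1 0 0 -1; 0 1 0 2; -2 0 1 8; 0 0 0 1]
T3·…·T1 = [1 0 0 -7; 0 1 0 7; -2 0 1 9; 0 0 0 1]
T4·…·T1 = [1 1 0 0; 0 1 0 7; -2 0 1 9; 0 0 0 1]
T5·…·T1 = [1 1 0 1; 0 1 0 13; -2 0 1 15; 0 0 0 1]
det M = 1; M⁻¹ = [1 -1 0 12; 0 1 0 -13; 2 -2 1 9; 0 0 0 1]
M⁻¹ · (-19/4, 19/2, 31/2)ᵀ = (-9/4, -7/2, -4)ᵀ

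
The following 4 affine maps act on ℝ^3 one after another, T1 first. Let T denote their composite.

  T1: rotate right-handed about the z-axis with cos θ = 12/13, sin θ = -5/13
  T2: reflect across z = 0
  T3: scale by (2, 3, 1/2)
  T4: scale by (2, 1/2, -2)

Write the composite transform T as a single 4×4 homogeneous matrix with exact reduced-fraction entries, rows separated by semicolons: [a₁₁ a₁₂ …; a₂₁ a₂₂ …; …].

T = [48/13 20/13 0 0; -15/26 18/13 0 0; 0 0 1 0; 0 0 0 1]

T1 = [12/13 5/13 0 0; -5/13 12/13 0 0; 0 0 1 0; 0 0 0 1]
T2·T1 = [12/13 5/13 0 0; -5/13 12/13 0 0; 0 0 -1 0; 0 0 0 1]
T3·…·T1 = [24/13 10/13 0 0; -15/13 36/13 0 0; 0 0 -1/2 0; 0 0 0 1]
T4·…·T1 = [48/13 20/13 0 0; -15/26 18/13 0 0; 0 0 1 0; 0 0 0 1]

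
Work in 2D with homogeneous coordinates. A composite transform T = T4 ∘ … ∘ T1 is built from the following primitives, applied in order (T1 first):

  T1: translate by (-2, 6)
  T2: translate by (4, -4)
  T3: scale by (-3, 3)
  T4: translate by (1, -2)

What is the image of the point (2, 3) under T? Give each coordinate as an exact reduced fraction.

T(p) = (-11, 13)

T1 translate by (-2, 6): (2, 3) → (0, 9)
T2 translate by (4, -4): (0, 9) → (4, 5)
T3 scale by (-3, 3): (4, 5) → (-12, 15)
T4 translate by (1, -2): (-12, 15) → (-11, 13)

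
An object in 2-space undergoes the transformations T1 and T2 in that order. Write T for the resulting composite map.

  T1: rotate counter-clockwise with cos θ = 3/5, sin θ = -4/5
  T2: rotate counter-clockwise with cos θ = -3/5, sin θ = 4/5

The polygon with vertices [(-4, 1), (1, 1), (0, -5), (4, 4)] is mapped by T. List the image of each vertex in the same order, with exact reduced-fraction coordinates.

T1 rotate counter-clockwise with cos θ = 3/5, sin θ = -4/5: (-4, 1) → (-8/5, 19/5); (1, 1) → (7/5, -1/5); (0, -5) → (-4, -3); (4, 4) → (28/5, -4/5)
T2 rotate counter-clockwise with cos θ = -3/5, sin θ = 4/5: (-8/5, 19/5) → (-52/25, -89/25); (7/5, -1/5) → (-17/25, 31/25); (-4, -3) → (24/5, -7/5); (28/5, -4/5) → (-68/25, 124/25)

image vertices: (-52/25, -89/25), (-17/25, 31/25), (24/5, -7/5), (-68/25, 124/25)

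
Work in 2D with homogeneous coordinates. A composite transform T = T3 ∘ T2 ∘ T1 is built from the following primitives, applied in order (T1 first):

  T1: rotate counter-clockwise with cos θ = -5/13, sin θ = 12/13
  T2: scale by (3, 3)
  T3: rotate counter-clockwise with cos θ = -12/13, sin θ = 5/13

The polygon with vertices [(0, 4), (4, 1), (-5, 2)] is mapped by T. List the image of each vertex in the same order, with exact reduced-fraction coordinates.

image vertices: (12, 0), (3, -12), (6, 15)

T1 rotate counter-clockwise with cos θ = -5/13, sin θ = 12/13: (0, 4) → (-48/13, -20/13); (4, 1) → (-32/13, 43/13); (-5, 2) → (1/13, -70/13)
T2 scale by (3, 3): (-48/13, -20/13) → (-144/13, -60/13); (-32/13, 43/13) → (-96/13, 129/13); (1/13, -70/13) → (3/13, -210/13)
T3 rotate counter-clockwise with cos θ = -12/13, sin θ = 5/13: (-144/13, -60/13) → (12, 0); (-96/13, 129/13) → (3, -12); (3/13, -210/13) → (6, 15)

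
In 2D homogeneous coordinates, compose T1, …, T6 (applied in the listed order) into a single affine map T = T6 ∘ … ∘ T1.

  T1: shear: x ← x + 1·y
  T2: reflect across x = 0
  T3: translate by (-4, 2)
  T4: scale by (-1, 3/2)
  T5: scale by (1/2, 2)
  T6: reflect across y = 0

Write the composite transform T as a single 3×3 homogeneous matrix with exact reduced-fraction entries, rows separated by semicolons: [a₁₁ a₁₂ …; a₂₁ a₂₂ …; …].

T = [1/2 1/2 2; 0 -3 -6; 0 0 1]

T1 = [1 1 0; 0 1 0; 0 0 1]
T2·T1 = [-1 -1 0; 0 1 0; 0 0 1]
T3·…·T1 = [-1 -1 -4; 0 1 2; 0 0 1]
T4·…·T1 = [1 1 4; 0 3/2 3; 0 0 1]
T5·…·T1 = [1/2 1/2 2; 0 3 6; 0 0 1]
T6·…·T1 = [1/2 1/2 2; 0 -3 -6; 0 0 1]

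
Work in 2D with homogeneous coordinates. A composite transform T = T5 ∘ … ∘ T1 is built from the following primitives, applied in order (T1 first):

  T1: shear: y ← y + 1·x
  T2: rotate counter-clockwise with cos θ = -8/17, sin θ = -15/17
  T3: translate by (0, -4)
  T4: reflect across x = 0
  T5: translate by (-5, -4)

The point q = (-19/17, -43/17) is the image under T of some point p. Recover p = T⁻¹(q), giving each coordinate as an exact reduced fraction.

p = (-3, -3)

T1 = [1 0 0; 1 1 0; 0 0 1]
T2·T1 = [7/17 15/17 0; -23/17 -8/17 0; 0 0 1]
T3·…·T1 = [7/17 15/17 0; -23/17 -8/17 -4; 0 0 1]
T4·…·T1 = [-7/17 -15/17 0; -23/17 -8/17 -4; 0 0 1]
T5·…·T1 = [-7/17 -15/17 -5; -23/17 -8/17 -8; 0 0 1]
det M = -1; M⁻¹ = [8/17 -15/17 -80/17; -23/17 7/17 -59/17; 0 0 1]
M⁻¹ · (-19/17, -43/17)ᵀ = (-3, -3)ᵀ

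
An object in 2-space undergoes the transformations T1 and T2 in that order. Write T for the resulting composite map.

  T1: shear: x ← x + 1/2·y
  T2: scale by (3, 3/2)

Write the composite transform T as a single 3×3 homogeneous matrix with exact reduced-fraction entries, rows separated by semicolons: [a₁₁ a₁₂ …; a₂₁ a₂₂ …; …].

T = [3 3/2 0; 0 3/2 0; 0 0 1]

T1 = [1 1/2 0; 0 1 0; 0 0 1]
T2·T1 = [3 3/2 0; 0 3/2 0; 0 0 1]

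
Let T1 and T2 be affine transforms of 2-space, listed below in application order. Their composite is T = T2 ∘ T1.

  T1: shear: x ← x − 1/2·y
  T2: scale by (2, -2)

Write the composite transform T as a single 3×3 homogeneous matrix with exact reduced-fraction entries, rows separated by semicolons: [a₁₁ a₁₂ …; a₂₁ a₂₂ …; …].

T = [2 -1 0; 0 -2 0; 0 0 1]

T1 = [1 -1/2 0; 0 1 0; 0 0 1]
T2·T1 = [2 -1 0; 0 -2 0; 0 0 1]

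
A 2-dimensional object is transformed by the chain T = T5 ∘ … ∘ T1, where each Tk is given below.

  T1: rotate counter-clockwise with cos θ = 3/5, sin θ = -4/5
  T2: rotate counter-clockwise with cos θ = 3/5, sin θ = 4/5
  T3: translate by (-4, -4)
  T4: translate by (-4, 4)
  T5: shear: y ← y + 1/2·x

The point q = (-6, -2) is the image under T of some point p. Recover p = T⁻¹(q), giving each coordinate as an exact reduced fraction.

p = (2, 1)

T1 = [3/5 4/5 0; -4/5 3/5 0; 0 0 1]
T2·T1 = [1 0 0; 0 1 0; 0 0 1]
T3·…·T1 = [1 0 -4; 0 1 -4; 0 0 1]
T4·…·T1 = [1 0 -8; 0 1 0; 0 0 1]
T5·…·T1 = [1 0 -8; 1/2 1 -4; 0 0 1]
det M = 1; M⁻¹ = [1 0 8; -1/2 1 0; 0 0 1]
M⁻¹ · (-6, -2)ᵀ = (2, 1)ᵀ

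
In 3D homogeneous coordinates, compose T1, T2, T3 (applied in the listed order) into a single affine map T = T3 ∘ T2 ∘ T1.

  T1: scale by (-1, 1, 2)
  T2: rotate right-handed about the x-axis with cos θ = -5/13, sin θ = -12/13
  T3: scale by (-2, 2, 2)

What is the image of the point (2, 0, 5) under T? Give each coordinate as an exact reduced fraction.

T(p) = (4, 240/13, -100/13)

T1 scale by (-1, 1, 2): (2, 0, 5) → (-2, 0, 10)
T2 rotate right-handed about the x-axis with cos θ = -5/13, sin θ = -12/13: (-2, 0, 10) → (-2, 120/13, -50/13)
T3 scale by (-2, 2, 2): (-2, 120/13, -50/13) → (4, 240/13, -100/13)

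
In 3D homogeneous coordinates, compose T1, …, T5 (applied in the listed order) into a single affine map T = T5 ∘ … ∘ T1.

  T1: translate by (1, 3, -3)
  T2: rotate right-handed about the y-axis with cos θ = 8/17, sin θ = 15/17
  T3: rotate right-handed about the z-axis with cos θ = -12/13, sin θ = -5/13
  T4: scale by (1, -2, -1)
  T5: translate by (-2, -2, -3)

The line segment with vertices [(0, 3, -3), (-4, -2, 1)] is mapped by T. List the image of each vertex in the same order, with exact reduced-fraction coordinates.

image vertices: (1052/221, 1186/221, 12/17), (291/221, -574/221, -80/17)

T1 translate by (1, 3, -3): (0, 3, -3) → (1, 6, -6); (-4, -2, 1) → (-3, 1, -2)
T2 rotate right-handed about the y-axis with cos θ = 8/17, sin θ = 15/17: (1, 6, -6) → (-82/17, 6, -63/17); (-3, 1, -2) → (-54/17, 1, 29/17)
T3 rotate right-handed about the z-axis with cos θ = -12/13, sin θ = -5/13: (-82/17, 6, -63/17) → (1494/221, -814/221, -63/17); (-54/17, 1, 29/17) → (733/221, 66/221, 29/17)
T4 scale by (1, -2, -1): (1494/221, -814/221, -63/17) → (1494/221, 1628/221, 63/17); (733/221, 66/221, 29/17) → (733/221, -132/221, -29/17)
T5 translate by (-2, -2, -3): (1494/221, 1628/221, 63/17) → (1052/221, 1186/221, 12/17); (733/221, -132/221, -29/17) → (291/221, -574/221, -80/17)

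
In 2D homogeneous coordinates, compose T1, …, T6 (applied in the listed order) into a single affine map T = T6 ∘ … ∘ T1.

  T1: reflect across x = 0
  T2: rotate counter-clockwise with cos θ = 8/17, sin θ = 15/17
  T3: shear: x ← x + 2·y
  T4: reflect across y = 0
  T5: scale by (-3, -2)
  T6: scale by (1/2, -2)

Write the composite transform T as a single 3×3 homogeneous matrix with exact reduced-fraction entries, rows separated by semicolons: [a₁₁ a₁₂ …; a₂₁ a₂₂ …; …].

T1 = [-1 0 0; 0 1 0; 0 0 1]
T2·T1 = [-8/17 -15/17 0; -15/17 8/17 0; 0 0 1]
T3·…·T1 = [-38/17 1/17 0; -15/17 8/17 0; 0 0 1]
T4·…·T1 = [-38/17 1/17 0; 15/17 -8/17 0; 0 0 1]
T5·…·T1 = [114/17 -3/17 0; -30/17 16/17 0; 0 0 1]
T6·…·T1 = [57/17 -3/34 0; 60/17 -32/17 0; 0 0 1]

T = [57/17 -3/34 0; 60/17 -32/17 0; 0 0 1]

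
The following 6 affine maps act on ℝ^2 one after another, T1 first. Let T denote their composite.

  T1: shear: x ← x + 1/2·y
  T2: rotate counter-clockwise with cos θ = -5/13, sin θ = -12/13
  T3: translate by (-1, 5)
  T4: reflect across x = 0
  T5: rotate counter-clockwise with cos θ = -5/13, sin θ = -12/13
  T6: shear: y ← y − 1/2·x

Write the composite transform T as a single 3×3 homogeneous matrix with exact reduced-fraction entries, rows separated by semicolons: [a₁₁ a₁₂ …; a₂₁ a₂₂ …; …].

T1 = [1 1/2 0; 0 1 0; 0 0 1]
T2·T1 = [-5/13 19/26 0; -12/13 -11/13 0; 0 0 1]
T3·…·T1 = [-5/13 19/26 -1; -12/13 -11/13 5; 0 0 1]
T4·…·T1 = [5/13 -19/26 1; -12/13 -11/13 5; 0 0 1]
T5·…·T1 = [-1 -1/2 55/13; 0 1 -37/13; 0 0 1]
T6·…·T1 = [-1 -1/2 55/13; 1/2 5/4 -129/26; 0 0 1]

T = [-1 -1/2 55/13; 1/2 5/4 -129/26; 0 0 1]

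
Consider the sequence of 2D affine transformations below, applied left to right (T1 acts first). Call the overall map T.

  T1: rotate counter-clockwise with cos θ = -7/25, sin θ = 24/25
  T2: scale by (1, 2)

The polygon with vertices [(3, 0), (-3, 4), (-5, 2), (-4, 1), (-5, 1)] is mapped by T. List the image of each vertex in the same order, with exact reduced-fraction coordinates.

T1 rotate counter-clockwise with cos θ = -7/25, sin θ = 24/25: (3, 0) → (-21/25, 72/25); (-3, 4) → (-3, -4); (-5, 2) → (-13/25, -134/25); (-4, 1) → (4/25, -103/25); (-5, 1) → (11/25, -127/25)
T2 scale by (1, 2): (-21/25, 72/25) → (-21/25, 144/25); (-3, -4) → (-3, -8); (-13/25, -134/25) → (-13/25, -268/25); (4/25, -103/25) → (4/25, -206/25); (11/25, -127/25) → (11/25, -254/25)

image vertices: (-21/25, 144/25), (-3, -8), (-13/25, -268/25), (4/25, -206/25), (11/25, -254/25)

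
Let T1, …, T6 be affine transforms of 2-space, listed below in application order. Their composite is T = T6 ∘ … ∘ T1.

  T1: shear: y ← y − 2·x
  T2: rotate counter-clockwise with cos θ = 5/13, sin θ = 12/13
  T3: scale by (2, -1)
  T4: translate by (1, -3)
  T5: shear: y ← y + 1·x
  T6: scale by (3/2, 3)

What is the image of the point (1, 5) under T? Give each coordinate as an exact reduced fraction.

T1 shear: y ← y − 2·x: (1, 5) → (1, 3)
T2 rotate counter-clockwise with cos θ = 5/13, sin θ = 12/13: (1, 3) → (-31/13, 27/13)
T3 scale by (2, -1): (-31/13, 27/13) → (-62/13, -27/13)
T4 translate by (1, -3): (-62/13, -27/13) → (-49/13, -66/13)
T5 shear: y ← y + 1·x: (-49/13, -66/13) → (-49/13, -115/13)
T6 scale by (3/2, 3): (-49/13, -115/13) → (-147/26, -345/13)

T(p) = (-147/26, -345/13)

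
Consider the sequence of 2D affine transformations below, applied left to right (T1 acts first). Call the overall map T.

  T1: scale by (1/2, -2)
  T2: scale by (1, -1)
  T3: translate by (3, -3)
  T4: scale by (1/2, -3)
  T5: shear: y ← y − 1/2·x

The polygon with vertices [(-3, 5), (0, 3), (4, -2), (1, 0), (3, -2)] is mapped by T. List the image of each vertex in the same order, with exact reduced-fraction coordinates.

T1 scale by (1/2, -2): (-3, 5) → (-3/2, -10); (0, 3) → (0, -6); (4, -2) → (2, 4); (1, 0) → (1/2, 0); (3, -2) → (3/2, 4)
T2 scale by (1, -1): (-3/2, -10) → (-3/2, 10); (0, -6) → (0, 6); (2, 4) → (2, -4); (1/2, 0) → (1/2, 0); (3/2, 4) → (3/2, -4)
T3 translate by (3, -3): (-3/2, 10) → (3/2, 7); (0, 6) → (3, 3); (2, -4) → (5, -7); (1/2, 0) → (7/2, -3); (3/2, -4) → (9/2, -7)
T4 scale by (1/2, -3): (3/2, 7) → (3/4, -21); (3, 3) → (3/2, -9); (5, -7) → (5/2, 21); (7/2, -3) → (7/4, 9); (9/2, -7) → (9/4, 21)
T5 shear: y ← y − 1/2·x: (3/4, -21) → (3/4, -171/8); (3/2, -9) → (3/2, -39/4); (5/2, 21) → (5/2, 79/4); (7/4, 9) → (7/4, 65/8); (9/4, 21) → (9/4, 159/8)

image vertices: (3/4, -171/8), (3/2, -39/4), (5/2, 79/4), (7/4, 65/8), (9/4, 159/8)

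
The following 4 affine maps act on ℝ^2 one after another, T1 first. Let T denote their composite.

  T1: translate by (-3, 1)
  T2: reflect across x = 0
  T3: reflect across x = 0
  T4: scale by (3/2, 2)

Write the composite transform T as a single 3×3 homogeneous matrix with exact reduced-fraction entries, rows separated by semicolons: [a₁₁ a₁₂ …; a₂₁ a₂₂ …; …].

T = [3/2 0 -9/2; 0 2 2; 0 0 1]

T1 = [1 0 -3; 0 1 1; 0 0 1]
T2·T1 = [-1 0 3; 0 1 1; 0 0 1]
T3·…·T1 = [1 0 -3; 0 1 1; 0 0 1]
T4·…·T1 = [3/2 0 -9/2; 0 2 2; 0 0 1]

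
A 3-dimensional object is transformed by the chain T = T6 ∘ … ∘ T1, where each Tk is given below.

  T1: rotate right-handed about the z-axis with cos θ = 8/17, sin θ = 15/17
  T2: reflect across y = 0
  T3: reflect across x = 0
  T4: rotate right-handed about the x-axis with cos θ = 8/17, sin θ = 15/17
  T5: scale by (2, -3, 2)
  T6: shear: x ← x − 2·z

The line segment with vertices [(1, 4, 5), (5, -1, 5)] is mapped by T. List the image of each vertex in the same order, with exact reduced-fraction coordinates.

image vertices: (1868/289, 4953/289, -50/289), (-570/289, 5433/289, -650/289)

T1 rotate right-handed about the z-axis with cos θ = 8/17, sin θ = 15/17: (1, 4, 5) → (-52/17, 47/17, 5); (5, -1, 5) → (55/17, 67/17, 5)
T2 reflect across y = 0: (-52/17, 47/17, 5) → (-52/17, -47/17, 5); (55/17, 67/17, 5) → (55/17, -67/17, 5)
T3 reflect across x = 0: (-52/17, -47/17, 5) → (52/17, -47/17, 5); (55/17, -67/17, 5) → (-55/17, -67/17, 5)
T4 rotate right-handed about the x-axis with cos θ = 8/17, sin θ = 15/17: (52/17, -47/17, 5) → (52/17, -1651/289, -25/289); (-55/17, -67/17, 5) → (-55/17, -1811/289, -325/289)
T5 scale by (2, -3, 2): (52/17, -1651/289, -25/289) → (104/17, 4953/289, -50/289); (-55/17, -1811/289, -325/289) → (-110/17, 5433/289, -650/289)
T6 shear: x ← x − 2·z: (104/17, 4953/289, -50/289) → (1868/289, 4953/289, -50/289); (-110/17, 5433/289, -650/289) → (-570/289, 5433/289, -650/289)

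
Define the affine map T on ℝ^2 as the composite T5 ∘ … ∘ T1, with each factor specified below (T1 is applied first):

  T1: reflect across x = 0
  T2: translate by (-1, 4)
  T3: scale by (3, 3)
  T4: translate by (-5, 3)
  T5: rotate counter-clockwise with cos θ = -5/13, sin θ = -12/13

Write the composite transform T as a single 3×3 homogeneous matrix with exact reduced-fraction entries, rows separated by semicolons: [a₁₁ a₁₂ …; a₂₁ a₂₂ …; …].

T1 = [-1 0 0; 0 1 0; 0 0 1]
T2·T1 = [-1 0 -1; 0 1 4; 0 0 1]
T3·…·T1 = [-3 0 -3; 0 3 12; 0 0 1]
T4·…·T1 = [-3 0 -8; 0 3 15; 0 0 1]
T5·…·T1 = [15/13 36/13 220/13; 36/13 -15/13 21/13; 0 0 1]

T = [15/13 36/13 220/13; 36/13 -15/13 21/13; 0 0 1]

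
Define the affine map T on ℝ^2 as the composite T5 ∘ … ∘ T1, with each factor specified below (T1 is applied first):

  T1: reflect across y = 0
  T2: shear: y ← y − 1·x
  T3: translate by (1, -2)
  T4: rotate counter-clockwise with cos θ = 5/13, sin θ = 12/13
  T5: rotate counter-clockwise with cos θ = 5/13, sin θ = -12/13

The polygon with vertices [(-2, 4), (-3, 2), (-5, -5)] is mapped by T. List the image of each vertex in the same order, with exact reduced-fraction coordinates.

image vertices: (-1, -4), (-2, -1), (-4, 8)

T1 reflect across y = 0: (-2, 4) → (-2, -4); (-3, 2) → (-3, -2); (-5, -5) → (-5, 5)
T2 shear: y ← y − 1·x: (-2, -4) → (-2, -2); (-3, -2) → (-3, 1); (-5, 5) → (-5, 10)
T3 translate by (1, -2): (-2, -2) → (-1, -4); (-3, 1) → (-2, -1); (-5, 10) → (-4, 8)
T4 rotate counter-clockwise with cos θ = 5/13, sin θ = 12/13: (-1, -4) → (43/13, -32/13); (-2, -1) → (2/13, -29/13); (-4, 8) → (-116/13, -8/13)
T5 rotate counter-clockwise with cos θ = 5/13, sin θ = -12/13: (43/13, -32/13) → (-1, -4); (2/13, -29/13) → (-2, -1); (-116/13, -8/13) → (-4, 8)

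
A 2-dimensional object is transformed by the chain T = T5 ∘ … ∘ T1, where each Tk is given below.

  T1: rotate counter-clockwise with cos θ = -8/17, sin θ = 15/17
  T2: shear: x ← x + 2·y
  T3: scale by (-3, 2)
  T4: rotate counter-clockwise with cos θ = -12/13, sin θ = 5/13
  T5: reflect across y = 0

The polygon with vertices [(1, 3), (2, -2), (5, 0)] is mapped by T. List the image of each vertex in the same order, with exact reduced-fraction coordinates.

image vertices: (-2466/221, -1281/221), (3356/221, 2694/221), (3210/221, 3450/221)

T1 rotate counter-clockwise with cos θ = -8/17, sin θ = 15/17: (1, 3) → (-53/17, -9/17); (2, -2) → (14/17, 46/17); (5, 0) → (-40/17, 75/17)
T2 shear: x ← x + 2·y: (-53/17, -9/17) → (-71/17, -9/17); (14/17, 46/17) → (106/17, 46/17); (-40/17, 75/17) → (110/17, 75/17)
T3 scale by (-3, 2): (-71/17, -9/17) → (213/17, -18/17); (106/17, 46/17) → (-318/17, 92/17); (110/17, 75/17) → (-330/17, 150/17)
T4 rotate counter-clockwise with cos θ = -12/13, sin θ = 5/13: (213/17, -18/17) → (-2466/221, 1281/221); (-318/17, 92/17) → (3356/221, -2694/221); (-330/17, 150/17) → (3210/221, -3450/221)
T5 reflect across y = 0: (-2466/221, 1281/221) → (-2466/221, -1281/221); (3356/221, -2694/221) → (3356/221, 2694/221); (3210/221, -3450/221) → (3210/221, 3450/221)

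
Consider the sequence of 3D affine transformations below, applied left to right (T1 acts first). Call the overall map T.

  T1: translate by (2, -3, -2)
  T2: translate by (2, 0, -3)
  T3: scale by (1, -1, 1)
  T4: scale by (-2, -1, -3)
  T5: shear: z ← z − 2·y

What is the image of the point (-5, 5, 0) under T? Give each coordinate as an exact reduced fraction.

T(p) = (2, 2, 11)

T1 translate by (2, -3, -2): (-5, 5, 0) → (-3, 2, -2)
T2 translate by (2, 0, -3): (-3, 2, -2) → (-1, 2, -5)
T3 scale by (1, -1, 1): (-1, 2, -5) → (-1, -2, -5)
T4 scale by (-2, -1, -3): (-1, -2, -5) → (2, 2, 15)
T5 shear: z ← z − 2·y: (2, 2, 15) → (2, 2, 11)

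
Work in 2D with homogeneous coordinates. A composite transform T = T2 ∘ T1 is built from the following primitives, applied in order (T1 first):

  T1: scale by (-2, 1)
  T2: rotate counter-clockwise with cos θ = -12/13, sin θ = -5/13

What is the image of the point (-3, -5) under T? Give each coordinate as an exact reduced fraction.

T1 scale by (-2, 1): (-3, -5) → (6, -5)
T2 rotate counter-clockwise with cos θ = -12/13, sin θ = -5/13: (6, -5) → (-97/13, 30/13)

T(p) = (-97/13, 30/13)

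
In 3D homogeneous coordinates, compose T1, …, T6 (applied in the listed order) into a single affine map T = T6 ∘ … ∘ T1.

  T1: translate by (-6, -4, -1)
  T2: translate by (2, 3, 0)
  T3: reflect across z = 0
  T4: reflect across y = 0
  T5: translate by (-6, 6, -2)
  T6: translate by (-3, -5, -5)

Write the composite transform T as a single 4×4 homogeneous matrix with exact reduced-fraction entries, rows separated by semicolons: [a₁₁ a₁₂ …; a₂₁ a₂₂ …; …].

T = [1 0 0 -13; 0 -1 0 2; 0 0 -1 -6; 0 0 0 1]

T1 = [1 0 0 -6; 0 1 0 -4; 0 0 1 -1; 0 0 0 1]
T2·T1 = [1 0 0 -4; 0 1 0 -1; 0 0 1 -1; 0 0 0 1]
T3·…·T1 = [1 0 0 -4; 0 1 0 -1; 0 0 -1 1; 0 0 0 1]
T4·…·T1 = [1 0 0 -4; 0 -1 0 1; 0 0 -1 1; 0 0 0 1]
T5·…·T1 = [1 0 0 -10; 0 -1 0 7; 0 0 -1 -1; 0 0 0 1]
T6·…·T1 = [1 0 0 -13; 0 -1 0 2; 0 0 -1 -6; 0 0 0 1]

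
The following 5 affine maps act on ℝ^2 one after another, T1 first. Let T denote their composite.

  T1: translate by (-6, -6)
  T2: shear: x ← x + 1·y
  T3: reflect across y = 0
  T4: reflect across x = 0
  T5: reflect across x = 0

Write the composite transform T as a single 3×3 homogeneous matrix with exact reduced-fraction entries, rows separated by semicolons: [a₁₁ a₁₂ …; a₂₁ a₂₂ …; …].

T = [1 1 -12; 0 -1 6; 0 0 1]

T1 = [1 0 -6; 0 1 -6; 0 0 1]
T2·T1 = [1 1 -12; 0 1 -6; 0 0 1]
T3·…·T1 = [1 1 -12; 0 -1 6; 0 0 1]
T4·…·T1 = [-1 -1 12; 0 -1 6; 0 0 1]
T5·…·T1 = [1 1 -12; 0 -1 6; 0 0 1]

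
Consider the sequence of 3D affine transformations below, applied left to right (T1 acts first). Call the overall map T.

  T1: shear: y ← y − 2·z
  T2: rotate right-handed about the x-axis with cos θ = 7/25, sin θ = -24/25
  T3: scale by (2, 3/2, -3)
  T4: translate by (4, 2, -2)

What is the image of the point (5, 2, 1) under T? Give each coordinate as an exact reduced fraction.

T1 shear: y ← y − 2·z: (5, 2, 1) → (5, 0, 1)
T2 rotate right-handed about the x-axis with cos θ = 7/25, sin θ = -24/25: (5, 0, 1) → (5, 24/25, 7/25)
T3 scale by (2, 3/2, -3): (5, 24/25, 7/25) → (10, 36/25, -21/25)
T4 translate by (4, 2, -2): (10, 36/25, -21/25) → (14, 86/25, -71/25)

T(p) = (14, 86/25, -71/25)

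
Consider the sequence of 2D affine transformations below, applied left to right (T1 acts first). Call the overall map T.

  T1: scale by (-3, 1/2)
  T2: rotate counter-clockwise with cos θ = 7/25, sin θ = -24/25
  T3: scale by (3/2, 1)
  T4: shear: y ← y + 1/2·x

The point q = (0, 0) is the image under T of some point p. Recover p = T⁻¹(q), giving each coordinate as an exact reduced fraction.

T1 = [-3 0 0; 0 1/2 0; 0 0 1]
T2·T1 = [-21/25 12/25 0; 72/25 7/50 0; 0 0 1]
T3·…·T1 = [-63/50 18/25 0; 72/25 7/50 0; 0 0 1]
T4·…·T1 = [-63/50 18/25 0; 9/4 1/2 0; 0 0 1]
det M = -9/4; M⁻¹ = [-2/9 8/25 0; 1 14/25 0; 0 0 1]
M⁻¹ · (0, 0)ᵀ = (0, 0)ᵀ

p = (0, 0)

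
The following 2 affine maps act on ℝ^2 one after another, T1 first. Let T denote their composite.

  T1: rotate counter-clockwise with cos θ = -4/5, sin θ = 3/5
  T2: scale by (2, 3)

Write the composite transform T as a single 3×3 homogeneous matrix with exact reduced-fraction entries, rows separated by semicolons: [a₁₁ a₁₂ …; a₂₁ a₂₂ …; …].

T1 = [-4/5 -3/5 0; 3/5 -4/5 0; 0 0 1]
T2·T1 = [-8/5 -6/5 0; 9/5 -12/5 0; 0 0 1]

T = [-8/5 -6/5 0; 9/5 -12/5 0; 0 0 1]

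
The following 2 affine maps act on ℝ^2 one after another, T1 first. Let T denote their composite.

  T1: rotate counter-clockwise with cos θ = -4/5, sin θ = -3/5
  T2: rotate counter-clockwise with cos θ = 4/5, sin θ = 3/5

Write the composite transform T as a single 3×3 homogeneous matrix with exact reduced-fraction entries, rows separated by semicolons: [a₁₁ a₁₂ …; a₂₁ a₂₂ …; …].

T1 = [-4/5 3/5 0; -3/5 -4/5 0; 0 0 1]
T2·T1 = [-7/25 24/25 0; -24/25 -7/25 0; 0 0 1]

T = [-7/25 24/25 0; -24/25 -7/25 0; 0 0 1]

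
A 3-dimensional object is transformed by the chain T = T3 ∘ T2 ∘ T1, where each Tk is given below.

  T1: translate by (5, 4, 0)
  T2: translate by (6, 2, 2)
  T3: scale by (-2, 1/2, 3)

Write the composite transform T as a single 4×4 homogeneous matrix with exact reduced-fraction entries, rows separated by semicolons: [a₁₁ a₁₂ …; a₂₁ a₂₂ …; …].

T1 = [1 0 0 5; 0 1 0 4; 0 0 1 0; 0 0 0 1]
T2·T1 = [1 0 0 11; 0 1 0 6; 0 0 1 2; 0 0 0 1]
T3·…·T1 = [-2 0 0 -22; 0 1/2 0 3; 0 0 3 6; 0 0 0 1]

T = [-2 0 0 -22; 0 1/2 0 3; 0 0 3 6; 0 0 0 1]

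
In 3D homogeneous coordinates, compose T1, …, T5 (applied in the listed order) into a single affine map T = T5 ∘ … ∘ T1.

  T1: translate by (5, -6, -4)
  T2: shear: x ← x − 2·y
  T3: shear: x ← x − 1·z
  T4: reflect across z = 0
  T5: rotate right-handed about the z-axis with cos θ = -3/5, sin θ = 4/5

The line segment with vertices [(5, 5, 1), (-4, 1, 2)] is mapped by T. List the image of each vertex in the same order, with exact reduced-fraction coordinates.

image vertices: (-41/5, 63/5, 3), (-19/5, 67/5, 2)

T1 translate by (5, -6, -4): (5, 5, 1) → (10, -1, -3); (-4, 1, 2) → (1, -5, -2)
T2 shear: x ← x − 2·y: (10, -1, -3) → (12, -1, -3); (1, -5, -2) → (11, -5, -2)
T3 shear: x ← x − 1·z: (12, -1, -3) → (15, -1, -3); (11, -5, -2) → (13, -5, -2)
T4 reflect across z = 0: (15, -1, -3) → (15, -1, 3); (13, -5, -2) → (13, -5, 2)
T5 rotate right-handed about the z-axis with cos θ = -3/5, sin θ = 4/5: (15, -1, 3) → (-41/5, 63/5, 3); (13, -5, 2) → (-19/5, 67/5, 2)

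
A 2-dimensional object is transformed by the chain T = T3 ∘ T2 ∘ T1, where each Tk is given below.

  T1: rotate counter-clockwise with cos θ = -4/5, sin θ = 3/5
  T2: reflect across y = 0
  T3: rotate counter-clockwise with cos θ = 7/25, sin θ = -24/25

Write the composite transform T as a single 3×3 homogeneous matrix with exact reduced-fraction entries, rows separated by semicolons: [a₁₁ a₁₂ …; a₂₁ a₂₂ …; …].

T1 = [-4/5 -3/5 0; 3/5 -4/5 0; 0 0 1]
T2·T1 = [-4/5 -3/5 0; -3/5 4/5 0; 0 0 1]
T3·…·T1 = [-4/5 3/5 0; 3/5 4/5 0; 0 0 1]

T = [-4/5 3/5 0; 3/5 4/5 0; 0 0 1]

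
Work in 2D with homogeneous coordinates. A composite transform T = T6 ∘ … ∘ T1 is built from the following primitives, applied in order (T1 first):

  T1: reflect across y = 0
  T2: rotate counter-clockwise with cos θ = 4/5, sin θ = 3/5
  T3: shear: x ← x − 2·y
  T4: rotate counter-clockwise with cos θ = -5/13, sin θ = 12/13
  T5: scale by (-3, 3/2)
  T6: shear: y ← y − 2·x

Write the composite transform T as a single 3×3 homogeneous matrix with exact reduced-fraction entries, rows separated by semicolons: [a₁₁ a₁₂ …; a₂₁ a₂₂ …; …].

T = [6/5 21/65 0; -33/10 186/65 0; 0 0 1]

T1 = [1 0 0; 0 -1 0; 0 0 1]
T2·T1 = [4/5 3/5 0; 3/5 -4/5 0; 0 0 1]
T3·…·T1 = [-2/5 11/5 0; 3/5 -4/5 0; 0 0 1]
T4·…·T1 = [-2/5 -7/65 0; -3/5 152/65 0; 0 0 1]
T5·…·T1 = [6/5 21/65 0; -9/10 228/65 0; 0 0 1]
T6·…·T1 = [6/5 21/65 0; -33/10 186/65 0; 0 0 1]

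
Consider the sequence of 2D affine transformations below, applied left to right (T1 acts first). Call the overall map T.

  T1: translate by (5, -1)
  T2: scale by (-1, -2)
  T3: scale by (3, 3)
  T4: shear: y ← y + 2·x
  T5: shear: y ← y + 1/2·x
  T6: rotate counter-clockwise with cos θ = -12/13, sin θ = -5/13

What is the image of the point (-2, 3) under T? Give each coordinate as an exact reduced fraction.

T1 translate by (5, -1): (-2, 3) → (3, 2)
T2 scale by (-1, -2): (3, 2) → (-3, -4)
T3 scale by (3, 3): (-3, -4) → (-9, -12)
T4 shear: y ← y + 2·x: (-9, -12) → (-9, -30)
T5 shear: y ← y + 1/2·x: (-9, -30) → (-9, -69/2)
T6 rotate counter-clockwise with cos θ = -12/13, sin θ = -5/13: (-9, -69/2) → (-129/26, 459/13)

T(p) = (-129/26, 459/13)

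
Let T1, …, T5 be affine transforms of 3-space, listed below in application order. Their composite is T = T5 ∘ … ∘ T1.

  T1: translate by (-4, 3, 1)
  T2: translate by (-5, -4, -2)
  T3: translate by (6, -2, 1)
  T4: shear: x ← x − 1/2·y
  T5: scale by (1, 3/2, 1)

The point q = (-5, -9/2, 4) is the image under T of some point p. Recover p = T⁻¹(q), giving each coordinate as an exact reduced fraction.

T1 = [1 0 0 -4; 0 1 0 3; 0 0 1 1; 0 0 0 1]
T2·T1 = [1 0 0 -9; 0 1 0 -1; 0 0 1 -1; 0 0 0 1]
T3·…·T1 = [1 0 0 -3; 0 1 0 -3; 0 0 1 0; 0 0 0 1]
T4·…·T1 = [1 -1/2 0 -3/2; 0 1 0 -3; 0 0 1 0; 0 0 0 1]
T5·…·T1 = [1 -1/2 0 -3/2; 0 3/2 0 -9/2; 0 0 1 0; 0 0 0 1]
det M = 3/2; M⁻¹ = [1 1/3 0 3; 0 2/3 0 3; 0 0 1 0; 0 0 0 1]
M⁻¹ · (-5, -9/2, 4)ᵀ = (-7/2, 0, 4)ᵀ

p = (-7/2, 0, 4)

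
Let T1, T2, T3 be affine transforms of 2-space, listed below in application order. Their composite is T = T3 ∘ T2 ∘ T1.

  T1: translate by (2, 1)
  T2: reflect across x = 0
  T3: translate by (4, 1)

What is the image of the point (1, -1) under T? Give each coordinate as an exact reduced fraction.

T(p) = (1, 1)

T1 translate by (2, 1): (1, -1) → (3, 0)
T2 reflect across x = 0: (3, 0) → (-3, 0)
T3 translate by (4, 1): (-3, 0) → (1, 1)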